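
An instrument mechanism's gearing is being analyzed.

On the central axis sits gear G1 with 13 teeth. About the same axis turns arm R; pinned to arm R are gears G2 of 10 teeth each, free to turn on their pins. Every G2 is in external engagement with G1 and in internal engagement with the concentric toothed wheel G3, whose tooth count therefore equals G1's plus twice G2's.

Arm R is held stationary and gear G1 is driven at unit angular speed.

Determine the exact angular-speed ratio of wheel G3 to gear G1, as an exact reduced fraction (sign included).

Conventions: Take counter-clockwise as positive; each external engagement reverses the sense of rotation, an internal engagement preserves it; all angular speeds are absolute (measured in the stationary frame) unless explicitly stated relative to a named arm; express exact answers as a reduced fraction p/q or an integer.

topology: planetary set — G1 13T / G2 10T / G3 33T, arm = carrier (Willis)
ring teeth: 13 + 2·10 = 33
13(ω_sun−ω_arm) = −33(ω_ring−ω_arm),  ω_arm = 0, ω_sun = 1
ω_ring = 0 − (13/33)(1−0) = -13/33
ω_out/ω_in = -13/33

-13/33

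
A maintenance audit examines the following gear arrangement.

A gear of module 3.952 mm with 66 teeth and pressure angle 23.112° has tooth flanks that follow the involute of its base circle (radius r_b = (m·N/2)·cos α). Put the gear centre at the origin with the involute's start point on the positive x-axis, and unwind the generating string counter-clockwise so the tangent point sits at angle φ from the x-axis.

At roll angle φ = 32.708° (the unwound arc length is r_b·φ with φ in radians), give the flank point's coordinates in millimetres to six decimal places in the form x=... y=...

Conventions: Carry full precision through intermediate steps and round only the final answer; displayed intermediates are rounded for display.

single-mesh involute tooth geometry (66T wheel at module 3.952)
pitch radius r_p = m·N/2 = 3.952·66/2 = 130.416000
base radius r_b = r_p·cos α = 130.416000·cos 23.112° = 119.948721
roll angle φ = 32.708° = 0.57086229 rad
x = r_b·(cos φ + φ·sin φ) = 137.929663
y = r_b·(sin φ − φ·cos φ) = 7.198615

x=137.929663 y=7.198615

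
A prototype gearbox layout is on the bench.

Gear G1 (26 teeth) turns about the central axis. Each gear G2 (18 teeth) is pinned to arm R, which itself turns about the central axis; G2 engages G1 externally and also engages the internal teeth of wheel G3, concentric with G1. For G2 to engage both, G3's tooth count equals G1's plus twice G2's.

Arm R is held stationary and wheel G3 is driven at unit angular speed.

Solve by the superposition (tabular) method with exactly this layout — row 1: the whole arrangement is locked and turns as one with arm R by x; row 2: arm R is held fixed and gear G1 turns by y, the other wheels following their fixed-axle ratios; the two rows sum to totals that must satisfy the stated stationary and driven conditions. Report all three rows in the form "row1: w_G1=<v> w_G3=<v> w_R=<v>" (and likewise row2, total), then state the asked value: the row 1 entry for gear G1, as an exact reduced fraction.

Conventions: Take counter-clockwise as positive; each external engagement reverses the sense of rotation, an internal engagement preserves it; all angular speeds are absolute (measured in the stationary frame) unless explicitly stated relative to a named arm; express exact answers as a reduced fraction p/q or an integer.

row1: w_G1=0 w_G3=0 w_R=0
row2: w_G1=-31/13 w_G3=1 w_R=0
total: w_G1=-31/13 w_G3=1 w_R=0
asked value: 0

topology: planetary set — G1 26T / G2 18T / G3 62T, arm = carrier (Willis)
row 1: whole set turns with the arm by x
row 2 — arm fixed, fixed-axis ratios: sun y, ring −(26/62)·y, arm 0
boundary: total ω_arm = x = 0 and total ω_ring = x − (26/62)·y = 1  ⇒  y = -31/13, x = 0
row 2 ring = −(26/62)·(-31/13) = 1
totals (row 1 + row 2): sun 0 + (-31/13) = -31/13, ring 0 + 1 = 1, arm 0 + 0 = 0
asked cell (row1, sun) = 0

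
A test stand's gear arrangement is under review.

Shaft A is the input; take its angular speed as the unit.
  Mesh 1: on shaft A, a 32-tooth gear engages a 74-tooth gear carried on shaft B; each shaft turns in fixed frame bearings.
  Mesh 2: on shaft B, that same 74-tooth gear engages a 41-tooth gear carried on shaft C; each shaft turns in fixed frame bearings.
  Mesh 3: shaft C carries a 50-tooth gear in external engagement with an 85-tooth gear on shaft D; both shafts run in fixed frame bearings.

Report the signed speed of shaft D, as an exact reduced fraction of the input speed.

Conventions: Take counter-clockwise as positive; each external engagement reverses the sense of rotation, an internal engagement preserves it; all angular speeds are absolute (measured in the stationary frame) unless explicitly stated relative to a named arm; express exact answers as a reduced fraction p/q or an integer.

3-mesh fixed-axis compound train (all bearings frame-fixed)
mesh 1 [32T→74T]: |ω|/ω_in = 1×32/74 = 16/37, sense flips to −
mesh 2 [74T→41T]: |ω|/ω_in = (16/37)×74/41 = 32/41, sense flips to +
mesh 3 [50T→85T]: |ω|/ω_in = (32/41)×50/85 = 320/697, sense flips to −
signed output speed (× input speed) = -320/697

-320/697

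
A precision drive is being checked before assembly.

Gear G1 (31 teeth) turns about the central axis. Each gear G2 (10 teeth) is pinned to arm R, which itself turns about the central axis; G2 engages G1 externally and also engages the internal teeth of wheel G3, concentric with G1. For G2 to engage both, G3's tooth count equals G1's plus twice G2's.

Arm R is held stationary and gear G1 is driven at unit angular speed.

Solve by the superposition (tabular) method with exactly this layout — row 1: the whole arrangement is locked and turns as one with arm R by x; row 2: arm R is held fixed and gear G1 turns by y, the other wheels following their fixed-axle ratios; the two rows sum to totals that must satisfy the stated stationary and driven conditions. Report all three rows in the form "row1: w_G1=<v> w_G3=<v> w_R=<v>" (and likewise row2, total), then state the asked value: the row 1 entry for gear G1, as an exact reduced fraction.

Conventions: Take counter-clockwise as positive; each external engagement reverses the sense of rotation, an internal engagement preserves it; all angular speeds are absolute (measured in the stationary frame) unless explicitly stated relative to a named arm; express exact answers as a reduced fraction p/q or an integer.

class = planetary set [G3 = 31+2·10 = 51; Willis about the carrier]
row 1 (train locked, turned with arm): all members turn x
row 2 (arm held, sun turns y): ω_ring = −(31/51)·y, ω_arm = 0
boundary: total ω_arm = x = 0 and total ω_sun = x + y = 1  ⇒  y = 1, x = 0
row 2 ring = −(31/51)·1 = -31/51
totals (row 1 + row 2): sun 0 + 1 = 1, ring 0 + (-31/51) = -31/51, arm 0 + 0 = 0
asked cell (row1, sun) = 0

row1: w_G1=0 w_G3=0 w_R=0
row2: w_G1=1 w_G3=-31/51 w_R=0
total: w_G1=1 w_G3=-31/51 w_R=0
asked value: 0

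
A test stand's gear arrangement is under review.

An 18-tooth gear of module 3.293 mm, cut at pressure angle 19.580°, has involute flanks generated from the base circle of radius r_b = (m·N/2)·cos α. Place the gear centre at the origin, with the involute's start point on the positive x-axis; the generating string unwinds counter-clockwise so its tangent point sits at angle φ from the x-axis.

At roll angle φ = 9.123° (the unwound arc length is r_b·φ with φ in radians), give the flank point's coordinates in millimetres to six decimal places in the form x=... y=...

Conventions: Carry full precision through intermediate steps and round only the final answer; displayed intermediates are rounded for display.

single-mesh involute tooth geometry (18T wheel at module 3.293)
pitch radius r_p = m·N/2 = 3.293·18/2 = 29.637000
base radius r_b = r_p·cos α = 29.637000·cos 19.580° = 27.923225
roll angle φ = 9.123° = 0.15922639 rad
x = r_b·(cos φ + φ·sin φ) = 28.274954
y = r_b·(sin φ − φ·cos φ) = 0.037479

x=28.274954 y=0.037479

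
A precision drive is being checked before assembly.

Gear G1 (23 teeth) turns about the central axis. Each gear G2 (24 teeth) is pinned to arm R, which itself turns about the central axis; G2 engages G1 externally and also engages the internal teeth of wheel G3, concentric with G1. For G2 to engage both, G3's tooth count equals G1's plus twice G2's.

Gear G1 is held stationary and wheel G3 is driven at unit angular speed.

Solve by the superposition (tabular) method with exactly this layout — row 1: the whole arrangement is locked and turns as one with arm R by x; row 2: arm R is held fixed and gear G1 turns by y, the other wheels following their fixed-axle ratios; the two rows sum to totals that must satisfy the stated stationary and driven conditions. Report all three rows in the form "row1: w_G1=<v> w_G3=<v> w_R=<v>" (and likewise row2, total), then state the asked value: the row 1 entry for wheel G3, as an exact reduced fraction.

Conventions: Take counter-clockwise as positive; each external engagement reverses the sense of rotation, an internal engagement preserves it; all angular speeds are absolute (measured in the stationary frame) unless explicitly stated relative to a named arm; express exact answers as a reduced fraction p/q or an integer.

class = planetary set [G3 = 23+2·24 = 71; Willis about the carrier]
row 1 (train locked, turned with arm): all members turn x
superposition row 2 [arm held]: sun y, ring −(23/71)·y, arm 0
boundary: total ω_sun = x + y = 0 and total ω_ring = x − (23/71)·y = 1  ⇒  y = -71/94, x = 71/94
row 2 ring = −(23/71)·(-71/94) = 23/94
totals (row 1 + row 2): sun 71/94 + (-71/94) = 0, ring 71/94 + 23/94 = 1, arm 71/94 + 0 = 71/94
asked cell (row1, ring) = 71/94

row1: w_G1=71/94 w_G3=71/94 w_R=71/94
row2: w_G1=-71/94 w_G3=23/94 w_R=0
total: w_G1=0 w_G3=1 w_R=71/94
asked value: 71/94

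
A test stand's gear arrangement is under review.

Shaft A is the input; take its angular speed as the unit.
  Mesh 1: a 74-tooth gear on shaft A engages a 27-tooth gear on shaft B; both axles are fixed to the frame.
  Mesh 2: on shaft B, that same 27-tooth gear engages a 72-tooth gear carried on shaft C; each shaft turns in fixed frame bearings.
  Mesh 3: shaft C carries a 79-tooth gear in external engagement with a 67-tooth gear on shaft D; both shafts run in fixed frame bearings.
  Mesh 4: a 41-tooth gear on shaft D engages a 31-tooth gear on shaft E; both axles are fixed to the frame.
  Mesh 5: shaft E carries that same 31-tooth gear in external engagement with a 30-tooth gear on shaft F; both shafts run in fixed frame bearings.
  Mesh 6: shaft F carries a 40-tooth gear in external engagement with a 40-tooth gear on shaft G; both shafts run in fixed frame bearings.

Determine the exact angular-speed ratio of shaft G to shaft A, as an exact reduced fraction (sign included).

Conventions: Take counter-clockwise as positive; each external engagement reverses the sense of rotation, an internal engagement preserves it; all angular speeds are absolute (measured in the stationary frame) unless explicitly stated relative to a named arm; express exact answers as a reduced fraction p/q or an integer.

119843/72360

class = fixed-axis compound train [6 meshes; 6 ratios multiply, 6 sense flips]
mesh 1 [74T→27T]: running ratio 74/27, sense −
mesh 2 [27T→72T]: running ratio 37/36, sense +
mesh 3 [79T→67T]: running ratio 2923/2412, sense −
mesh 4 [41T→31T]: running ratio 119843/74772, sense +
mesh 5 [31T→30T]: running ratio 119843/72360, sense −
mesh 6 [40T→40T]: running ratio 119843/72360, sense +
ω_out/ω_in = 119843/72360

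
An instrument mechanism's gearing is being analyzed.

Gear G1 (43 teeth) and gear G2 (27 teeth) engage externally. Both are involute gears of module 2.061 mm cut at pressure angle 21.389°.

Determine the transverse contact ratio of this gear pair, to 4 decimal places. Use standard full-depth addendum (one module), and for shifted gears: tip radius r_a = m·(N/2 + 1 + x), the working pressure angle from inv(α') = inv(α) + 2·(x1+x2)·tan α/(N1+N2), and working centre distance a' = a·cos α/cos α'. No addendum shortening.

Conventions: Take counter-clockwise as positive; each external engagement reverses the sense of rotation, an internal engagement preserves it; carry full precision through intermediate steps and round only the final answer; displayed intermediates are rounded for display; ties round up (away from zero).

1.6182

recognized (one external pair, fixed centres): single-mesh tooth geometry, m = 2.061, N1 = 43, N2 = 27
base radii: r_b1 = 41.259583, r_b2 = 25.907180
tip radii: r_a1 = 46.372500, r_a2 = 29.884500
no profile shift: α' = α, a' = a
action lengths: √(r_a1²−r_b1²) = 21.167323, √(r_a2²−r_b2²) = 14.896354
base pitch p_b = π·m·cos α = 6.028875
CR = (21.167323 + 14.896354 − 72.135000·sin 21.38900°)/6.028875 = 1.618243
contact ratio ≈ 1.6182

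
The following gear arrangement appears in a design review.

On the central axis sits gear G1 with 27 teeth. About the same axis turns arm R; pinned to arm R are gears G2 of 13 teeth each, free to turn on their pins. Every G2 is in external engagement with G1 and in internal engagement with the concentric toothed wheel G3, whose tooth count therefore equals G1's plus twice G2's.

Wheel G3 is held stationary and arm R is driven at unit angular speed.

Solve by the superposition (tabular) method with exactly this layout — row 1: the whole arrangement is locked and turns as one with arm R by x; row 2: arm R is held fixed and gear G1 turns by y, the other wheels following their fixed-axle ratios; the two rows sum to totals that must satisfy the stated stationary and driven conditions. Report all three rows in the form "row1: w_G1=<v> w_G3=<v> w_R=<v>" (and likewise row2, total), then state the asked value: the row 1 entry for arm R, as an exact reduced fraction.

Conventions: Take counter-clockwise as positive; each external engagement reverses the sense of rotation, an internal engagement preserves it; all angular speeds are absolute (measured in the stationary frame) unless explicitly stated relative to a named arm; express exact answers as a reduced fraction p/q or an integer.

row1: w_G1=1 w_G3=1 w_R=1
row2: w_G1=53/27 w_G3=-1 w_R=0
total: w_G1=80/27 w_G3=0 w_R=1
asked value: 1

topology: planetary set — G1 27T / G2 13T / G3 53T, arm = carrier (Willis)
row 1 — lock + rotate with arm: ω_sun = ω_ring = ω_arm = x
superposition row 2 [arm held]: sun y, ring −(27/53)·y, arm 0
boundary: total ω_ring = x − (27/53)·y = 0 and total ω_arm = x = 1  ⇒  y = 53/27, x = 1
row 2 ring = −(27/53)·53/27 = -1
totals (row 1 + row 2): sun 1 + 53/27 = 80/27, ring 1 + (-1) = 0, arm 1 + 0 = 1
asked cell (row1, arm) = 1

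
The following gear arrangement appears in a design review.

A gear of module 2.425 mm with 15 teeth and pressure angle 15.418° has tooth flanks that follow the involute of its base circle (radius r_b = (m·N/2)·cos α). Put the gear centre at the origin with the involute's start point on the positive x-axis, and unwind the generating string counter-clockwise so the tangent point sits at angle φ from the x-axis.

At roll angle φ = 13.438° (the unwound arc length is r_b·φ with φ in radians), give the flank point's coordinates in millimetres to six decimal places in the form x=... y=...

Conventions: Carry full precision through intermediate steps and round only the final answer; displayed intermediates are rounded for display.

x=18.008580 y=0.074986

single-mesh involute tooth geometry (15T wheel at module 2.425)
pitch radius r_p = m·N/2 = 2.425·15/2 = 18.187500
base radius r_b = r_p·cos α = 18.187500·cos 15.418° = 17.532967
roll angle φ = 13.438° = 0.23453734 rad
x = r_b·(cos φ + φ·sin φ) = 18.008580
y = r_b·(sin φ − φ·cos φ) = 0.074986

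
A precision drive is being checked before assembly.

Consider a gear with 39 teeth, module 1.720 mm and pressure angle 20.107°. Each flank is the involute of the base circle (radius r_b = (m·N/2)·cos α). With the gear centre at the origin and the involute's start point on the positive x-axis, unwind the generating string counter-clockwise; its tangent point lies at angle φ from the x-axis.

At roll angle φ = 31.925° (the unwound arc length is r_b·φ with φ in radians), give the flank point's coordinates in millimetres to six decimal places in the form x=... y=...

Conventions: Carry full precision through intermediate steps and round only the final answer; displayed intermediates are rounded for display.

topology: single-mesh involute geometry — m = 1.720, N = 39
pitch radius r_p = m·N/2 = 1.720·39/2 = 33.540000
base radius r_b = r_p·cos α = 33.540000·cos 20.107° = 31.495813
roll angle φ = 31.925° = 0.55719636 rad
x = r_b·(cos φ + φ·sin φ) = 36.012039
y = r_b·(sin φ − φ·cos φ) = 1.760405

x=36.012039 y=1.760405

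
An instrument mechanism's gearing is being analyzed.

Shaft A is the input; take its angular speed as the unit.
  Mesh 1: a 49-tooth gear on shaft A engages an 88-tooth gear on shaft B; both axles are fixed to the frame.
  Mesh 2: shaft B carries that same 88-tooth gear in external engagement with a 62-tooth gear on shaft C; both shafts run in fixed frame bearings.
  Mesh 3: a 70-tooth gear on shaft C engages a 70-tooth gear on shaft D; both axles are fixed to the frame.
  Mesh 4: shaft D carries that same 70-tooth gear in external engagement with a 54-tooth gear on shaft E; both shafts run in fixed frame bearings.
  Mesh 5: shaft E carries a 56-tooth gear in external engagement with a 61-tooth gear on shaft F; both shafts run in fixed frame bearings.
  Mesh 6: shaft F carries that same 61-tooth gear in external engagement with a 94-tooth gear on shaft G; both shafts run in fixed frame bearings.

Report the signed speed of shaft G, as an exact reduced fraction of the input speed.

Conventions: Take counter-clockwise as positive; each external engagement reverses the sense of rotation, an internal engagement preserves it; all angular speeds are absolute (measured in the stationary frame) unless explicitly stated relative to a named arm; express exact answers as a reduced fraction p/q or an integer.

24010/39339

6-mesh fixed-axis compound train (all bearings frame-fixed)
mesh 1 [49T→88T]: |ω|/ω_in = 1×49/88 = 49/88, sense flips to −
mesh 2 [88T→62T]: |ω|/ω_in = (49/88)×88/62 = 49/62, sense flips to +
mesh 3 [70T→70T]: |ω|/ω_in = (49/62)×70/70 = 49/62, sense flips to −
mesh 4 [70T→54T]: |ω|/ω_in = (49/62)×70/54 = 1715/1674, sense flips to +
mesh 5 [56T→61T]: |ω|/ω_in = (1715/1674)×56/61 = 48020/51057, sense flips to −
mesh 6 [61T→94T]: |ω|/ω_in = (48020/51057)×61/94 = 24010/39339, sense flips to +
signed output speed (× input speed) = 24010/39339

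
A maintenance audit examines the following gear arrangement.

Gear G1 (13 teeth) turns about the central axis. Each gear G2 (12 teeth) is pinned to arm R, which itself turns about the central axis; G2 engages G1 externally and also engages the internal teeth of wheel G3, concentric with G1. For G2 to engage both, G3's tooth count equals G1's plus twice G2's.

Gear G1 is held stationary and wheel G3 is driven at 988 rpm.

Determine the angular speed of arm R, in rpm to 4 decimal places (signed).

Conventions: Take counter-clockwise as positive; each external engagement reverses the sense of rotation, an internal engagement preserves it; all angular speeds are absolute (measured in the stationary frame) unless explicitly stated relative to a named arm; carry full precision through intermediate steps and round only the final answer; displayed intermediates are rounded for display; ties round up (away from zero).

+731.1200 rpm

planetary set (13T centre, 12T on arm, 37T internal) — Willis relation
normalise by the input: solve with ω_ring = 1, then scale by 988 rpm
ring teeth: 13 + 2·12 = 37
13(ω_sun−ω_arm) = −37(ω_ring−ω_arm),  ω_sun = 0, ω_ring = 1
13(0−ω_arm) = −37(1−ω_arm)  ⇒  50·ω_arm = 37  ⇒  ω_arm = 37/50
scale: ω_arm = 37/50 × 988 rpm = +731.1200 rpm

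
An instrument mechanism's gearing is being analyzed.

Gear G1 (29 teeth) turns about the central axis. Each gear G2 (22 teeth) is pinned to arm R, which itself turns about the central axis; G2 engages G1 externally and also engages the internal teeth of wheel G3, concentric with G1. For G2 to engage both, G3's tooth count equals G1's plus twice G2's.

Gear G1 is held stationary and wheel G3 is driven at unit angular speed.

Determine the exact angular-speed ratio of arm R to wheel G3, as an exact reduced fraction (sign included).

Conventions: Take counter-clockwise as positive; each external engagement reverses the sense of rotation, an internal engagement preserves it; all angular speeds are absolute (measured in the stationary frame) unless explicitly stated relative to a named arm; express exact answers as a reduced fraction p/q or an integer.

73/102

topology: planetary set — G1 29T / G2 22T / G3 73T, arm = carrier (Willis)
ring teeth: 29 + 2·22 = 73
29(ω_sun−ω_arm) = −73(ω_ring−ω_arm),  ω_sun = 0, ω_ring = 1
29(0−ω_arm) = −73(1−ω_arm)  ⇒  102·ω_arm = 73  ⇒  ω_arm = 73/102
ω_out/ω_in = 73/102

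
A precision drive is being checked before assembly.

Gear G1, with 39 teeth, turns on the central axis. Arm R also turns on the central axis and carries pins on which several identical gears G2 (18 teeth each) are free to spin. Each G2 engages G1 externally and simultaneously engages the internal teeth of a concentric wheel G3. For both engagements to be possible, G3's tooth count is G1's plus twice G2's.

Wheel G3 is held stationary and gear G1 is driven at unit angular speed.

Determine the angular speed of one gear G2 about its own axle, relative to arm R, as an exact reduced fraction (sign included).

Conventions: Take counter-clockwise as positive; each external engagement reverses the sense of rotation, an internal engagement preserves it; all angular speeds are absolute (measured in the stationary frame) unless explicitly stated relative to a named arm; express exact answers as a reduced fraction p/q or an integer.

class = planetary set [G3 = 39+2·18 = 75; Willis about the carrier]
ring teeth: 39 + 2·18 = 75
39(ω_sun−ω_arm) = −75(ω_ring−ω_arm),  ω_ring = 0, ω_sun = 1
39(1−ω_arm) = −75(0−ω_arm)  ⇒  114·ω_arm = 39  ⇒  ω_arm = 13/38
sun–planet mesh: 39·(1−13/38) = −18·(ω_p−ω_arm)  ⇒  ω_p−ω_arm = -325/228
exact speed ratio = -325/228

-325/228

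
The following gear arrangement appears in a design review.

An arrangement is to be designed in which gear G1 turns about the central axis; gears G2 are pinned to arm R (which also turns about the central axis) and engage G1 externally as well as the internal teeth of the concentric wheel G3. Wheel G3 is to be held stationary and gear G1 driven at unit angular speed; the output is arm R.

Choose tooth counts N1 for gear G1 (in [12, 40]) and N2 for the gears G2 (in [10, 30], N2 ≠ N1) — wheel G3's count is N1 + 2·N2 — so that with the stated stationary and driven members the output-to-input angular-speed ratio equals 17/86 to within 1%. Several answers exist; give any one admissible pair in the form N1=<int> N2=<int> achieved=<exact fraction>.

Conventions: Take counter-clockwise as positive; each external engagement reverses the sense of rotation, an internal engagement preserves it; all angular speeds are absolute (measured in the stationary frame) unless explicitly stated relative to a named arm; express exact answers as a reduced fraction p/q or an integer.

topology: planetary set — design target 17/86, arm = carrier (Willis)
Willis with ω_ring = 0: ω_arm/ω_sun = N1/(N1+N3); set equal to 17/86  ⇒  N3/N1 = 1/(17/86) − 1 = 69/17
N3 = N1 + 2·N2  ⇒  N2/N1 = (N3/N1 − 1)/2 = (69/17 − 1)/2 = 26/17
smallest multiple with N1 ≥ 12 and N2 ≥ 10: k = 1  ⇒  N1 = 1·17 = 17, N2 = 1·26 = 26 (N1 ≤ 40, N2 ≤ 30, N2 ≠ N1 ✓), N3 = 17 + 2·26 = 69
check: N1/(N1+N3) with N1 = 17, N3 = 69 gives 17/86; |achieved − target| = 0 ≤ 17/8600 ✓

N1=17 N2=26 achieved=17/86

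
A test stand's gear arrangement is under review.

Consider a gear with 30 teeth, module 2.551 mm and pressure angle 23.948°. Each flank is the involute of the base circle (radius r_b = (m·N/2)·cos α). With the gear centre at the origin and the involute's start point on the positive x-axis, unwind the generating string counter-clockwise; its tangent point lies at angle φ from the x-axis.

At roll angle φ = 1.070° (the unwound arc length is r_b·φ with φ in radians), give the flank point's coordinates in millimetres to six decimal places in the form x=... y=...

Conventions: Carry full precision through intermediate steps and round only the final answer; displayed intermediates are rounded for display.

x=34.977025 y=0.000076

class = single-mesh tooth geometry [base-circle involute, m = 2.551, 30T]
pitch radius r_p = m·N/2 = 2.551·30/2 = 38.265000
base radius r_b = r_p·cos α = 38.265000·cos 23.948° = 34.970928
roll angle φ = 1.070° = 0.01867502 rad
x = r_b·(cos φ + φ·sin φ) = 34.977025
y = r_b·(sin φ − φ·cos φ) = 0.000076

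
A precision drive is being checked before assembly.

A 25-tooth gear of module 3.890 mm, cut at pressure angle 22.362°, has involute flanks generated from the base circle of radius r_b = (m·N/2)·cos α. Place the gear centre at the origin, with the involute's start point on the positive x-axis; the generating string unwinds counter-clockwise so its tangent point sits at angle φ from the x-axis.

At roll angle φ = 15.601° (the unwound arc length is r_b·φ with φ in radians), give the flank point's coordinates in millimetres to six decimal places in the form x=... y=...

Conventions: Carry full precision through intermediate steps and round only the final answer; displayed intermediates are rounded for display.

recognized (one wheel, involute flank): single-mesh tooth geometry, m = 3.890, N = 25
pitch radius r_p = m·N/2 = 3.890·25/2 = 48.625000
base radius r_b = r_p·cos α = 48.625000·cos 22.362° = 44.968330
roll angle φ = 15.601° = 0.27228882 rad
x = r_b·(cos φ + φ·sin φ) = 46.604562
y = r_b·(sin φ − φ·cos φ) = 0.300367

x=46.604562 y=0.300367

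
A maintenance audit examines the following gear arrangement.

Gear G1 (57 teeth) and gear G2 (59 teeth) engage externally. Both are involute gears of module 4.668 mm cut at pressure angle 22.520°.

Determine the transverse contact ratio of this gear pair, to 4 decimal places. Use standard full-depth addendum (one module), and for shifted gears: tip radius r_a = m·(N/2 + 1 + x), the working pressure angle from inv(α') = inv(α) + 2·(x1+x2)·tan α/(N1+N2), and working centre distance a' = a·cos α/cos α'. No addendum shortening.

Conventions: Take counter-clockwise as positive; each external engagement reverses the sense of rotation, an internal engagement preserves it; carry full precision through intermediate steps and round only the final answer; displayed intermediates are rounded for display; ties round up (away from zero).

single-mesh involute tooth geometry (57T engaging 59T at module 4.668)
base radii: r_b1 = 122.893306, r_b2 = 127.205352
tip radii: r_a1 = 137.706000, r_a2 = 142.374000
no profile shift: α' = α, a' = a
action lengths: √(r_a1²−r_b1²) = 62.130328, √(r_a2²−r_b2²) = 63.946495
base pitch p_b = π·m·cos α = 13.546692
CR = (62.130328 + 63.946495 − 270.744000·sin 22.52000°)/13.546692 = 1.652084
contact ratio ≈ 1.6521

1.6521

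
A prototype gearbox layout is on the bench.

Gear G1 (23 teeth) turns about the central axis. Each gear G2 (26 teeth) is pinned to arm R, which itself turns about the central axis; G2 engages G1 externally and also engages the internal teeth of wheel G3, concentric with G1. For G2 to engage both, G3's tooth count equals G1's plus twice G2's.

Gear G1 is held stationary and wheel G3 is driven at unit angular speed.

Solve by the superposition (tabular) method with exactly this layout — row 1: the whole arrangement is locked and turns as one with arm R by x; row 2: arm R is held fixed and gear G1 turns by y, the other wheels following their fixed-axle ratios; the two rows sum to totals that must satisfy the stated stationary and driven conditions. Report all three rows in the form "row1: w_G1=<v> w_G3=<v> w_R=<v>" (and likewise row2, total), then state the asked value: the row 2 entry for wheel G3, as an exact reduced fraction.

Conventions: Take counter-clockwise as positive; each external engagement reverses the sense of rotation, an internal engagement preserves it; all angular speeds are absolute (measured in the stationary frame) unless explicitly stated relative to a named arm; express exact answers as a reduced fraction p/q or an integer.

recognized (axles ride arm R): planetary set, 23/26/75 teeth
superposition row 1 [locked train]: every member turns x
superposition row 2 [arm held]: sun y, ring −(23/75)·y, arm 0
boundary: total ω_sun = x + y = 0 and total ω_ring = x − (23/75)·y = 1  ⇒  y = -75/98, x = 75/98
row 2 ring = −(23/75)·(-75/98) = 23/98
totals (row 1 + row 2): sun 75/98 + (-75/98) = 0, ring 75/98 + 23/98 = 1, arm 75/98 + 0 = 75/98
asked cell (row2, ring) = 23/98

row1: w_G1=75/98 w_G3=75/98 w_R=75/98
row2: w_G1=-75/98 w_G3=23/98 w_R=0
total: w_G1=0 w_G3=1 w_R=75/98
asked value: 23/98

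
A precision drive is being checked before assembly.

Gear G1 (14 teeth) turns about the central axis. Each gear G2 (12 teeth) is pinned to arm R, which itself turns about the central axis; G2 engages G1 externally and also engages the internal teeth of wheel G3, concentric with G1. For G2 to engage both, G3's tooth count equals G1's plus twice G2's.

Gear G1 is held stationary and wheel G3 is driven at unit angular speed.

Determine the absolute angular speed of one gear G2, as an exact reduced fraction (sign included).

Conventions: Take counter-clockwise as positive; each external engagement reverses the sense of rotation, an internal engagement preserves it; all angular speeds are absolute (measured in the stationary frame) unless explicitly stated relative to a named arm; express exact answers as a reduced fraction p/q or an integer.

planetary set (14T centre, 12T on arm, 38T internal) — Willis relation
ring teeth: 14 + 2·12 = 38
14(ω_sun−ω_arm) = −38(ω_ring−ω_arm),  ω_sun = 0, ω_ring = 1
14(0−ω_arm) = −38(1−ω_arm)  ⇒  52·ω_arm = 38  ⇒  ω_arm = 19/26
sun–planet mesh: 14·(0−19/26) = −12·(ω_p−ω_arm)  ⇒  ω_p−ω_arm = 133/156
ω_p = 19/26 + 133/156 = 19/12
exact speed ratio = 19/12

19/12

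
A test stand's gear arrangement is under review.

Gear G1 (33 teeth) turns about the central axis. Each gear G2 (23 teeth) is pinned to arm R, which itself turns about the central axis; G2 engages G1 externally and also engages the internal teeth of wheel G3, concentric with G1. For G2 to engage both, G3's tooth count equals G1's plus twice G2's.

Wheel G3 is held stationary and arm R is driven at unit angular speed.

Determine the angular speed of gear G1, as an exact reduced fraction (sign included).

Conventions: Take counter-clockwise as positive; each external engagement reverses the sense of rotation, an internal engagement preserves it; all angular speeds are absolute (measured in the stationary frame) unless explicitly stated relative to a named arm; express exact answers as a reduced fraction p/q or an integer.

112/33

topology: planetary set — G1 33T / G2 23T / G3 79T, arm = carrier (Willis)
ring teeth: 33 + 2·23 = 79
33(ω_sun−ω_arm) = −79(ω_ring−ω_arm),  ω_ring = 0, ω_arm = 1
ω_sun = 1 − (79/33)(0−1) = 112/33
exact speed ratio = 112/33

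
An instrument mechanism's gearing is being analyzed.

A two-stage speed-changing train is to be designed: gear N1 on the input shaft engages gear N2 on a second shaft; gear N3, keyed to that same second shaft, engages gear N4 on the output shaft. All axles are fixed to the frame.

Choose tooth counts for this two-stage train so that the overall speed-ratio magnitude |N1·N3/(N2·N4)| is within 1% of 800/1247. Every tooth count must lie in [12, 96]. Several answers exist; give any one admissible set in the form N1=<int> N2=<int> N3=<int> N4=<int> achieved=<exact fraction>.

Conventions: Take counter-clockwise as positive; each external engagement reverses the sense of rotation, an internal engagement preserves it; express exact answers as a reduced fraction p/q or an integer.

N1=16 N2=29 N3=50 N4=43 achieved=800/1247

class = fixed-axis compound train [2-stage, 800/1247 wanted]
target = 800/1247 in lowest terms: an exact hit needs N1·N3 = k·800 and N2·N4 = k·1247 for one integer k, every count in [12, 96]; additionally prefer no 1:1 stage (N1 ≠ N2, N3 ≠ N4)
k = 1: N1·N3 = 800 = 16·50, N2·N4 = 1247 = 29·43
achieved = 16·50/(29·43) = 800/1247; |achieved − target| = 0 ≤ 8/1247 ✓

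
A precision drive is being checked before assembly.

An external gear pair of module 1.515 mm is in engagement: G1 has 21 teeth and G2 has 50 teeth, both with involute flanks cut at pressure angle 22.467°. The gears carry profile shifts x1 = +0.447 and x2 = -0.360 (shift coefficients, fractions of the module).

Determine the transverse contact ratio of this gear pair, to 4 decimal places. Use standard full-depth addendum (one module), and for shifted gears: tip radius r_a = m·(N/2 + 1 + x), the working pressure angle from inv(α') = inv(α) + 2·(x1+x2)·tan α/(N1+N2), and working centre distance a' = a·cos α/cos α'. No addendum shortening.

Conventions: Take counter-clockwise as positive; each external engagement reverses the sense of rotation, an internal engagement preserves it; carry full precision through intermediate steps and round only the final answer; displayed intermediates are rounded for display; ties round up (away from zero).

1.4813

single-mesh involute tooth geometry (21T engaging 50T at module 1.515)
base radii: r_b1 = 14.700117, r_b2 = 35.000280
tip radii: r_a1 = 18.099705, r_a2 = 38.844600
inv(α') = inv(22.467°) + 2·(+0.447-0.360)·tan α/(21+50) = 0.02242928  ⇒  α' = 22.80099°
a' = a·cos α / cos α' = 53.7825·cos 22.467°/cos 22.80099° = 53.913380
action lengths: √(r_a1²−r_b1²) = 10.559634, √(r_a2²−r_b2²) = 16.848839
base pitch p_b = π·m·cos α = 4.398265
CR = (10.559634 + 16.848839 − 53.913380·sin 22.80099°)/4.398265 = 1.481343
contact ratio ≈ 1.4813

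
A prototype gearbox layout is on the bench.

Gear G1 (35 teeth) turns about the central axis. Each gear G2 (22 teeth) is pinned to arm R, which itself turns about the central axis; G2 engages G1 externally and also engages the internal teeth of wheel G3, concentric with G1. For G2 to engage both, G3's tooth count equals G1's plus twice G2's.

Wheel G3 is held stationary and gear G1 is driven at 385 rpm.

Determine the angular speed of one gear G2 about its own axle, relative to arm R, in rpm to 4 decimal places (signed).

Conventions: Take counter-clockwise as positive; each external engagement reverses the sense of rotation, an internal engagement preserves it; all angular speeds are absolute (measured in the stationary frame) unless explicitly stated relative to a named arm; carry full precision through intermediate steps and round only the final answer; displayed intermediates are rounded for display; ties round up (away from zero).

-424.4518 rpm

planetary set (35T centre, 22T on arm, 79T internal) — Willis relation
normalise by the input: solve with ω_sun = 1, then scale by 385 rpm
ring teeth: 35 + 2·22 = 79
35(ω_sun−ω_arm) = −79(ω_ring−ω_arm),  ω_ring = 0, ω_sun = 1
35(1−ω_arm) = −79(0−ω_arm)  ⇒  114·ω_arm = 35  ⇒  ω_arm = 35/114
sun–planet mesh: 35·(1−35/114) = −22·(ω_p−ω_arm)  ⇒  ω_p−ω_arm = -2765/2508
scale: ω_p−ω_arm = -2765/2508 × 385 rpm = -424.4518 rpm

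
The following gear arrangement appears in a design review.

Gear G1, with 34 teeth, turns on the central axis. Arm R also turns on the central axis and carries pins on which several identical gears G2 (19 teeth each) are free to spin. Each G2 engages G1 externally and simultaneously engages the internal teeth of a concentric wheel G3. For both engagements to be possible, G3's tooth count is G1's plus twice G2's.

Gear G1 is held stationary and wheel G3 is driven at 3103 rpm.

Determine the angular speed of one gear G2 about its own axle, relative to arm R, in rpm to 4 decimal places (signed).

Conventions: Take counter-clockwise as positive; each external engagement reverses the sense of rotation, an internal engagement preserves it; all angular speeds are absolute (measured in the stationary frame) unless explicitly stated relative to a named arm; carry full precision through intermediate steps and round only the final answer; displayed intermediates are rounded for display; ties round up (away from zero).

+3771.6703 rpm

planetary set (34T centre, 19T on arm, 72T internal) — Willis relation
normalise by the input: solve with ω_ring = 1, then scale by 3103 rpm
ring teeth: 34 + 2·19 = 72
34(ω_sun−ω_arm) = −72(ω_ring−ω_arm),  ω_sun = 0, ω_ring = 1
34(0−ω_arm) = −72(1−ω_arm)  ⇒  106·ω_arm = 72  ⇒  ω_arm = 36/53
sun–planet mesh: 34·(0−36/53) = −19·(ω_p−ω_arm)  ⇒  ω_p−ω_arm = 1224/1007
scale: ω_p−ω_arm = 1224/1007 × 3103 rpm = +3771.6703 rpm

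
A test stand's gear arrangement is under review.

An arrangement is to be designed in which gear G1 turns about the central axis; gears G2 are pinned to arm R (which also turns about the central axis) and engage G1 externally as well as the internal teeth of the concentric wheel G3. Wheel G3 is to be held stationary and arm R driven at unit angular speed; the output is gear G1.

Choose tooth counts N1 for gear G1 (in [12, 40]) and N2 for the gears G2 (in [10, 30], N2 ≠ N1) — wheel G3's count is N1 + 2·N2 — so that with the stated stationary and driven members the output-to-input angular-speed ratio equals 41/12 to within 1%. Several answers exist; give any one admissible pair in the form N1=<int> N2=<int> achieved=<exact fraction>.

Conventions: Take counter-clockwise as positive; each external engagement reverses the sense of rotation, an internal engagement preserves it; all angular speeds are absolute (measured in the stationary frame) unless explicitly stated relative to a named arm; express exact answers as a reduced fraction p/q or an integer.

N1=24 N2=17 achieved=41/12

planetary set to be sized for 41/12 (Willis relation)
Willis with ω_ring = 0: ω_sun/ω_arm = (N1+N3)/N1; set equal to 41/12  ⇒  N3/N1 = 41/12 − 1 = 29/12
N3 = N1 + 2·N2  ⇒  N2/N1 = (N3/N1 − 1)/2 = (29/12 − 1)/2 = 17/24
smallest multiple with N1 ≥ 12 and N2 ≥ 10: k = 1  ⇒  N1 = 1·24 = 24, N2 = 1·17 = 17 (N1 ≤ 40, N2 ≤ 30, N2 ≠ N1 ✓), N3 = 24 + 2·17 = 58
check: (N1+N3)/N1 with N1 = 24, N3 = 58 gives 41/12; |achieved − target| = 0 ≤ 41/1200 ✓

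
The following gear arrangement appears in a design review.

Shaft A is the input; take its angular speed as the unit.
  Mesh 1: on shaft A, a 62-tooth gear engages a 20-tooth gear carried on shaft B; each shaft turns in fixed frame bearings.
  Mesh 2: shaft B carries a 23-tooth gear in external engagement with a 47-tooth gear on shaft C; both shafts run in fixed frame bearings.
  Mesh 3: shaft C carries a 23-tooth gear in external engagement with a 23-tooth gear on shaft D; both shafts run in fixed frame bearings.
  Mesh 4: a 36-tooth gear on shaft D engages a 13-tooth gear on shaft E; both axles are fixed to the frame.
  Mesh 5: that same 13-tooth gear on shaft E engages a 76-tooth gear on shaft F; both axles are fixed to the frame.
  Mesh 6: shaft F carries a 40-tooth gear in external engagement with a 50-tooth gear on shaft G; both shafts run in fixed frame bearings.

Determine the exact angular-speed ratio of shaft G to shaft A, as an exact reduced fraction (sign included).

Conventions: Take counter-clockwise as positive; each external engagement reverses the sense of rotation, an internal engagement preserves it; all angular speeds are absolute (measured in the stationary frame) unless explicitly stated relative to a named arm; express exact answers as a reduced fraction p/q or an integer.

12834/22325

class = fixed-axis compound train [6 meshes; 6 ratios multiply, 6 sense flips]
mesh 1 [62T→20T]: running ratio 31/10, sense −
mesh 2 [23T→47T]: running ratio 713/470, sense +
mesh 3 [23T→23T]: running ratio 713/470, sense −
mesh 4 [36T→13T]: running ratio 12834/3055, sense +
mesh 5 [13T→76T]: running ratio 6417/8930, sense −
mesh 6 [40T→50T]: running ratio 12834/22325, sense +
ω_out/ω_in = 12834/22325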